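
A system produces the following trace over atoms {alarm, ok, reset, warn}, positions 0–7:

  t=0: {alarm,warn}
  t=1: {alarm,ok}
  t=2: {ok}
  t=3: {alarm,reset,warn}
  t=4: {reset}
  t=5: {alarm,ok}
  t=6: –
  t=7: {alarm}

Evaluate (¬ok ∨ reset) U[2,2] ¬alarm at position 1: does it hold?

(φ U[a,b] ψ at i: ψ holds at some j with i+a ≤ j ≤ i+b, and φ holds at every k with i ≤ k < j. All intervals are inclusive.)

No

Need some j in [3,3] with ¬alarm, and (¬ok ∨ reset) at every k in [1,j-1].
  j=3: ¬alarm false.
No j in the window works → until fails.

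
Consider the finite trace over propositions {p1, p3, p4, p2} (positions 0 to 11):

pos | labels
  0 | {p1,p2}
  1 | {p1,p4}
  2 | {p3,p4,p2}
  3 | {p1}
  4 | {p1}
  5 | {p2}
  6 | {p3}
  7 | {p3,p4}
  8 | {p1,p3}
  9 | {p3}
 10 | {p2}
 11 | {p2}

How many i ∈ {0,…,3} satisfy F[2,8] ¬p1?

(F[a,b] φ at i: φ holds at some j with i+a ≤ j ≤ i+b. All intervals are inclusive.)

4

Evaluate at each i in [0,3]:
  i=0: ✓ (witness j=2)
  i=1: ✓ (witness j=5)
  i=2: ✓ (witness j=5)
  i=3: ✓ (witness j=5)
Positions where it holds: {0, 1, 2, 3} → 4.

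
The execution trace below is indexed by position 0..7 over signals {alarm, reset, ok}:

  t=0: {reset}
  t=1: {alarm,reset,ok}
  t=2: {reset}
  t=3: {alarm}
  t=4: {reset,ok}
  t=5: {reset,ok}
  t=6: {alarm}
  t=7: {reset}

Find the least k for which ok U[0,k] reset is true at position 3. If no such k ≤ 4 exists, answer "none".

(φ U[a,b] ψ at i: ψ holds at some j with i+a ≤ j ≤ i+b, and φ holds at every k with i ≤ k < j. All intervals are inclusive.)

Need earliest j ≥ 3 with reset, and ok at every k in [3,j-1].
  j=3: rhs fails.
  j=4: rhs holds but lhs fails at k=3.
  j=5: rhs holds but lhs fails at k=3.
  j=6: rhs fails.
  j=7: rhs holds but lhs fails at k=3.
No witness within the range → none.

none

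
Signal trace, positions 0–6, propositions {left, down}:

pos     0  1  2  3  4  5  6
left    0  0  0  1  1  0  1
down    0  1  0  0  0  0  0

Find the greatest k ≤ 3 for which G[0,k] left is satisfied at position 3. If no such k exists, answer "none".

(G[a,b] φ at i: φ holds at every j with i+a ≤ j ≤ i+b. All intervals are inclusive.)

left must hold from j=3 onward; find where it first fails.
  j=3: holds
  j=4: holds
  j=5: fails
Holds on [3,4], so largest k = 1.

1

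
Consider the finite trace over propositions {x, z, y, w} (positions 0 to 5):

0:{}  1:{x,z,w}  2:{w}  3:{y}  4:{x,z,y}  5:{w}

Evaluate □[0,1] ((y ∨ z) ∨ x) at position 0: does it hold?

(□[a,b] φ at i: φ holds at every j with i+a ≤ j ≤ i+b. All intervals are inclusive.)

False

Check ((y ∨ z) ∨ x) at every j in [0,1]:
  j=0: false
  j=1: true
Fails at j=0 → formula fails.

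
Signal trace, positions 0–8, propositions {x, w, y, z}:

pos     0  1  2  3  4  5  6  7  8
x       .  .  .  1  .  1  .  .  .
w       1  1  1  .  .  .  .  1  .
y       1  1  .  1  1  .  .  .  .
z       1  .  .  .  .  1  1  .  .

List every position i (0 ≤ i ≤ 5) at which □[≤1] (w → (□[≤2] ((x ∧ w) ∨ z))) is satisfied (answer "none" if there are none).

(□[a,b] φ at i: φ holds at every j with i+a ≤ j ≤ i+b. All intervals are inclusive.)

3, 4, 5

Evaluate at each i in [0,5]:
  i=0: ✗ (fails at j=0)
  i=1: ✗ (fails at j=1)
  i=2: ✗ (fails at j=2)
  i=3: ✓ (all of [3,4])
  i=4: ✓ (all of [4,5])
  i=5: ✓ (all of [5,6])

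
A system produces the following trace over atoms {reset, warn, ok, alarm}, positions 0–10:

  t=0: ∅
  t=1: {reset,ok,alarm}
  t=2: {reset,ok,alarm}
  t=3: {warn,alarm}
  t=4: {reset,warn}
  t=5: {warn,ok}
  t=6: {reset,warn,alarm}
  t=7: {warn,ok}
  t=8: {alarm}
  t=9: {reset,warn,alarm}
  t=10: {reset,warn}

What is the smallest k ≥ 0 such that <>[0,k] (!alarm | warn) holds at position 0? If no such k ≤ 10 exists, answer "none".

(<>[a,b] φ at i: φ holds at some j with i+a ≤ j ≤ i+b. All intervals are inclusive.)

Scan j = 0,1,… for (!alarm | warn):
  j=0: holds
First hit at j=0, so smallest k = 0-0 = 0.

0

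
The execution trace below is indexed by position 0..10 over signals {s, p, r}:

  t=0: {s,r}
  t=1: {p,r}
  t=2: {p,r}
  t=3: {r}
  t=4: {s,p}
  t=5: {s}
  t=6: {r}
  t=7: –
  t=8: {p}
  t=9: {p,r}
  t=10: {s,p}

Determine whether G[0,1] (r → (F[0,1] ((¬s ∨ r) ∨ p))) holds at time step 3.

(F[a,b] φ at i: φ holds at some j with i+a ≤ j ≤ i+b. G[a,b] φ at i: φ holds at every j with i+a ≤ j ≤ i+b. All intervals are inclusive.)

Yes

Check (r → (F[0,1] ((¬s ∨ r) ∨ p))) at every j in [3,4]:
  j=3: antecedent true; consequent holds (witness at 3) → ✓
  j=4: antecedent false → ✓
All positions satisfy it → formula holds.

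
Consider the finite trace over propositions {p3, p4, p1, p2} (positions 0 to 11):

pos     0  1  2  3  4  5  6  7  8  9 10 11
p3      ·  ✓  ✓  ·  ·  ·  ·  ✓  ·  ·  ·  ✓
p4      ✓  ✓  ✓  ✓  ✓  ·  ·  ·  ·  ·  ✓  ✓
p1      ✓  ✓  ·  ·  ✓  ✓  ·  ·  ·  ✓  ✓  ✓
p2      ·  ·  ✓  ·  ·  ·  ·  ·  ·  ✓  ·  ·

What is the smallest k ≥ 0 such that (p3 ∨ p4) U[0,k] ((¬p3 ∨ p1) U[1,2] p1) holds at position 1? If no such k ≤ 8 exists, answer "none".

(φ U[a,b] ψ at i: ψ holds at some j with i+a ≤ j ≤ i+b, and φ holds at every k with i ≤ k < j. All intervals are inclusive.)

Need earliest j ≥ 1 with ((¬p3 ∨ p1) U[1,2] p1), and (p3 ∨ p4) at every k in [1,j-1].
  j=1: rhs fails.
  j=2: rhs fails.
  j=3: rhs holds; lhs holds on [1,2]. k = 2.

2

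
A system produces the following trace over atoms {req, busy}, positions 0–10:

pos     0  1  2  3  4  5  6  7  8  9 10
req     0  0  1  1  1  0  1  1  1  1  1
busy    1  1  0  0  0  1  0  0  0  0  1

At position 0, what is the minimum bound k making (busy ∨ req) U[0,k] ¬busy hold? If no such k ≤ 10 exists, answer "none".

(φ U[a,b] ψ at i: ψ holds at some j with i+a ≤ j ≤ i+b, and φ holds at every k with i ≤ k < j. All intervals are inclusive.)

Need earliest j ≥ 0 with ¬busy, and (busy ∨ req) at every k in [0,j-1].
  j=0: rhs fails.
  j=1: rhs fails.
  j=2: rhs holds; lhs holds on [0,1]. k = 2.

2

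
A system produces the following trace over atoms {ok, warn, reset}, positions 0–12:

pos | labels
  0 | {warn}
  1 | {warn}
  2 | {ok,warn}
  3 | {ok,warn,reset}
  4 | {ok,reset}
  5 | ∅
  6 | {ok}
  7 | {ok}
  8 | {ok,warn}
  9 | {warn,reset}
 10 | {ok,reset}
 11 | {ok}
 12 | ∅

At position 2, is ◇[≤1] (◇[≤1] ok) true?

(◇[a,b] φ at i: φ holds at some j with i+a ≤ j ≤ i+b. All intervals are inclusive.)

Holds

Check ◇[≤1] ok at each j in [2,3]:
  j=2: holds (witness at 2)
  j=3: holds (witness at 3)
Found at j=2 → formula holds.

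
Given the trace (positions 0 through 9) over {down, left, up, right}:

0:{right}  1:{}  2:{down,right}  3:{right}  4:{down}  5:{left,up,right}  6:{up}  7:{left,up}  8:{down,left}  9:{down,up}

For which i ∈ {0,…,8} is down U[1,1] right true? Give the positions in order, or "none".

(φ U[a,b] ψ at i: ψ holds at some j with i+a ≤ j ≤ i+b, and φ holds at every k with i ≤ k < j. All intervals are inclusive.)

Evaluate at each i in [0,8]:
  i=0: ✗ (no rhs in [1,1])
  i=1: ✗ (lhs fails at k=1 before rhs at j=2)
  i=2: ✓ (rhs at j=3; lhs holds on [2,2])
  i=3: ✗ (no rhs in [4,4])
  i=4: ✓ (rhs at j=5; lhs holds on [4,4])
  i=5: ✗ (no rhs in [6,6])
  i=6: ✗ (no rhs in [7,7])
  i=7: ✗ (no rhs in [8,8])
  i=8: ✗ (no rhs in [9,9])

2, 4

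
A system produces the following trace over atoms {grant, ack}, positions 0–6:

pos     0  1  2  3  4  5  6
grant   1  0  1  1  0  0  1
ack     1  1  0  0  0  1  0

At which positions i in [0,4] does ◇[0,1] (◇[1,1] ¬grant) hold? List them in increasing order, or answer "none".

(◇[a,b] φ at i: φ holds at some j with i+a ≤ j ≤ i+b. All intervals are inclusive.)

0, 2, 3, 4

Evaluate at each i in [0,4]:
  i=0: ✓ (witness j=0)
  i=1: ✗ (none in [1,2])
  i=2: ✓ (witness j=3)
  i=3: ✓ (witness j=3)
  i=4: ✓ (witness j=4)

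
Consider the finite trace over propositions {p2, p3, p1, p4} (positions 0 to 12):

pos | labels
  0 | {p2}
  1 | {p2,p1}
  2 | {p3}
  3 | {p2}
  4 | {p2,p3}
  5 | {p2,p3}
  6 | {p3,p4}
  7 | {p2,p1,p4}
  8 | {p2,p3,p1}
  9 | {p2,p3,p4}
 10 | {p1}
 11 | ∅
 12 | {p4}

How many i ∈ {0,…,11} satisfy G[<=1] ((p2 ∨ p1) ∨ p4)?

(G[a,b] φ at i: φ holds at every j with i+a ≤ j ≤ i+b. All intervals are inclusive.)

Evaluate at each i in [0,11]:
  i=0: ✓ (all of [0,1])
  i=1: ✗ (fails at j=2)
  i=2: ✗ (fails at j=2)
  i=3: ✓ (all of [3,4])
  i=4: ✓ (all of [4,5])
  i=5: ✓ (all of [5,6])
  i=6: ✓ (all of [6,7])
  i=7: ✓ (all of [7,8])
  i=8: ✓ (all of [8,9])
  i=9: ✓ (all of [9,10])
  i=10: ✗ (fails at j=11)
  i=11: ✗ (fails at j=11)
Positions where it holds: {0, 3, 4, 5, 6, 7, 8, 9} → 8.

8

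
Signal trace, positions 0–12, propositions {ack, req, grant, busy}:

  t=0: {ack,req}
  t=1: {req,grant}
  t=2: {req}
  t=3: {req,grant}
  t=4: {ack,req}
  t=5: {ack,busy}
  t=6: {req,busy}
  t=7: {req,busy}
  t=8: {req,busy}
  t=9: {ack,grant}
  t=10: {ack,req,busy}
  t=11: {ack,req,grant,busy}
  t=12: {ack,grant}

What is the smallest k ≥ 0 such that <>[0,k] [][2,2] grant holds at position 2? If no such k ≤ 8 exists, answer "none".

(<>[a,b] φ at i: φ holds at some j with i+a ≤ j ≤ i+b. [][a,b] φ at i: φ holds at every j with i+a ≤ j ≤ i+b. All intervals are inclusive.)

5

Scan j = 2,3,… for [][2,2] grant:
  j=2: fails
  j=3: fails
  j=4: fails
  j=5: fails
  j=6: fails
  j=7: holds
First hit at j=7, so smallest k = 7-2 = 5.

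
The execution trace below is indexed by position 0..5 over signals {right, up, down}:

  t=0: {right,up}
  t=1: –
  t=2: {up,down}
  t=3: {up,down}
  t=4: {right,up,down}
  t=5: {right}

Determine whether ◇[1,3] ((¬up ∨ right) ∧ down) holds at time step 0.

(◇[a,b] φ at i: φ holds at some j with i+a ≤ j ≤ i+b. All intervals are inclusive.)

Check ((¬up ∨ right) ∧ down) at each j in [1,3]:
  j=1: false
  j=2: false
  j=3: false
No position in the window satisfies it → formula fails.

False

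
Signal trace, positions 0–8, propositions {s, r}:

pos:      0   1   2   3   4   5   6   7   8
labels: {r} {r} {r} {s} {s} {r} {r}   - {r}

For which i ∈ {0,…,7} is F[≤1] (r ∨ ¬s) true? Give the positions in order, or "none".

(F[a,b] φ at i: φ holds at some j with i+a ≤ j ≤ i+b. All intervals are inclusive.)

0, 1, 2, 4, 5, 6, 7

Evaluate at each i in [0,7]:
  i=0: ✓ (witness j=0)
  i=1: ✓ (witness j=1)
  i=2: ✓ (witness j=2)
  i=3: ✗ (none in [3,4])
  i=4: ✓ (witness j=5)
  i=5: ✓ (witness j=5)
  i=6: ✓ (witness j=6)
  i=7: ✓ (witness j=7)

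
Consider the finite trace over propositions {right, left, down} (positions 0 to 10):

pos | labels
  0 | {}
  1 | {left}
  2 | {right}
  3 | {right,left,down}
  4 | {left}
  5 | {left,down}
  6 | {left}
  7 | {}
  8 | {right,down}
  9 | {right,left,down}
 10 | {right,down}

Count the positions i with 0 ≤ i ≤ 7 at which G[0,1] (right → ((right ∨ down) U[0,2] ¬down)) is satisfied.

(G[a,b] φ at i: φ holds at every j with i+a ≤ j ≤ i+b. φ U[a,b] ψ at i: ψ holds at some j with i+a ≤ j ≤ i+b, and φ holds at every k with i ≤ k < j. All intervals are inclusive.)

Evaluate at each i in [0,7]:
  i=0: ✓ (all of [0,1])
  i=1: ✓ (all of [1,2])
  i=2: ✓ (all of [2,3])
  i=3: ✓ (all of [3,4])
  i=4: ✓ (all of [4,5])
  i=5: ✓ (all of [5,6])
  i=6: ✓ (all of [6,7])
  i=7: ✗ (fails at j=8)
Positions where it holds: {0, 1, 2, 3, 4, 5, 6} → 7.

7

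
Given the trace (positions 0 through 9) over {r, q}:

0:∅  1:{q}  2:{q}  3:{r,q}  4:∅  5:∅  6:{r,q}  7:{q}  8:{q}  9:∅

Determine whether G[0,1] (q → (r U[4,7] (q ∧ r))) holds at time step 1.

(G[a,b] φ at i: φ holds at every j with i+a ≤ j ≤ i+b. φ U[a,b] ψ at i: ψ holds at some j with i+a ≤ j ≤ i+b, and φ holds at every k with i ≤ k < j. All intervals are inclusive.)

Check (q → (r U[4,7] (q ∧ r))) at every j in [1,2]:
  j=1: antecedent true; consequent fails → ✗
  j=2: antecedent true; consequent fails → ✗
Fails at j=1 → formula fails.

No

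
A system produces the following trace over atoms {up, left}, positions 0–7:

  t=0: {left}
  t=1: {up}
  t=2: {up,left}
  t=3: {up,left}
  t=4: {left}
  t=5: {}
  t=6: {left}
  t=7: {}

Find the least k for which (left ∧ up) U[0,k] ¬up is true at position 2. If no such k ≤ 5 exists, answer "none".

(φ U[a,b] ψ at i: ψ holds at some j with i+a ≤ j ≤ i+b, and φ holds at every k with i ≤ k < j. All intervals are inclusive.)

Need earliest j ≥ 2 with ¬up, and (left ∧ up) at every k in [2,j-1].
  j=2: rhs fails.
  j=3: rhs fails.
  j=4: rhs holds; lhs holds on [2,3]. k = 2.

2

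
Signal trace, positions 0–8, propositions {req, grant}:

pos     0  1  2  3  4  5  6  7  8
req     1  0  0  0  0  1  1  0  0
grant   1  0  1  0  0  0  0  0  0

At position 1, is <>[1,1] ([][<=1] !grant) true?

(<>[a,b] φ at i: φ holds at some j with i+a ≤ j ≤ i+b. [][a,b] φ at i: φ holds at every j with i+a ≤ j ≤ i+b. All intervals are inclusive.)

False

Check [][<=1] !grant at each j in [2,2]:
  j=2: fails at 2
No position in the window satisfies it → formula fails.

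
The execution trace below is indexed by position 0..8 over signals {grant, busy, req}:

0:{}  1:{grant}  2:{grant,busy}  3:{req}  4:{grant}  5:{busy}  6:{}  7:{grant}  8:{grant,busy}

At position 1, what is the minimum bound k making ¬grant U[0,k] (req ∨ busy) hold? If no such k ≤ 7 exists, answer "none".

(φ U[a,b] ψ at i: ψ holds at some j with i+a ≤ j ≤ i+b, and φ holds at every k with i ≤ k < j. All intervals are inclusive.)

none

Need earliest j ≥ 1 with (req ∨ busy), and ¬grant at every k in [1,j-1].
  j=1: rhs fails.
  j=2: rhs holds but lhs fails at k=1.
  j=3: rhs holds but lhs fails at k=1.
  j=4: rhs fails.
  j=5: rhs holds but lhs fails at k=1.
  j=6: rhs fails.
  j=7: rhs fails.
  j=8: rhs holds but lhs fails at k=1.
No witness within the range → none.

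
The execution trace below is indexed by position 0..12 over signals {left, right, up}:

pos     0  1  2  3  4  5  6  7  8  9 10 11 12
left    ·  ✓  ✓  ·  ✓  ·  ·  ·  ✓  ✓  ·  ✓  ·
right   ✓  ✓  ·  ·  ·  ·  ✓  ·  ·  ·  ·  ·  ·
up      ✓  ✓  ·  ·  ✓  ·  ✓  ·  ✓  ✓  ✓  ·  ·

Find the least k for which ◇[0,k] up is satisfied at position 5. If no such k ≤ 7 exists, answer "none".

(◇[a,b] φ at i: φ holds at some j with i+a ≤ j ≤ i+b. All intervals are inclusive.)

1

Scan j = 5,6,… for up:
  j=5: fails
  j=6: holds
First hit at j=6, so smallest k = 6-5 = 1.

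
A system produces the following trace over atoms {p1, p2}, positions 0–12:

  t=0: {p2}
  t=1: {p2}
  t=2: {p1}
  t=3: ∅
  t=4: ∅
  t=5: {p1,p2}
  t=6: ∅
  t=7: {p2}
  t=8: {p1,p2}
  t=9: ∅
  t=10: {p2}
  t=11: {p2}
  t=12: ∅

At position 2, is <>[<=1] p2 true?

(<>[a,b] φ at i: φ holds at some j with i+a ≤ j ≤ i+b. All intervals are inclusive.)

Check p2 at each j in [2,3]:
  j=2: false
  j=3: false
No position in the window satisfies it → formula fails.

No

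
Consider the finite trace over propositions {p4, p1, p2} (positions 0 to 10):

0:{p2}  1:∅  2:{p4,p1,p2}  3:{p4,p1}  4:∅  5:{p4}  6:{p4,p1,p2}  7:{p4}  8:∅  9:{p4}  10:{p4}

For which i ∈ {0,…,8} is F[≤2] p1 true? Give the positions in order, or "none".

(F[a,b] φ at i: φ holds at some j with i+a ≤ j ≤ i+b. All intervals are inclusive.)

0, 1, 2, 3, 4, 5, 6

Evaluate at each i in [0,8]:
  i=0: ✓ (witness j=2)
  i=1: ✓ (witness j=2)
  i=2: ✓ (witness j=2)
  i=3: ✓ (witness j=3)
  i=4: ✓ (witness j=6)
  i=5: ✓ (witness j=6)
  i=6: ✓ (witness j=6)
  i=7: ✗ (none in [7,9])
  i=8: ✗ (none in [8,10])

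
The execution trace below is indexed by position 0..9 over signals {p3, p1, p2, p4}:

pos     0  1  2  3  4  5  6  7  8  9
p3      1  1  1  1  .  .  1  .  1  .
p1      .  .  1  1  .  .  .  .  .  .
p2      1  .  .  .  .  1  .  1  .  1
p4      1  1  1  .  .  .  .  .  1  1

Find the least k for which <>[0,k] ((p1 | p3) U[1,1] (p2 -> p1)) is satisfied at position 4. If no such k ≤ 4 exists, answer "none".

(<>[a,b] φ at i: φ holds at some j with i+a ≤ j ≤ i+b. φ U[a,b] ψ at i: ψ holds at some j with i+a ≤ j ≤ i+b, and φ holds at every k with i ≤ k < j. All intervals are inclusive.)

none

Scan j = 4,5,… for ((p1 | p3) U[1,1] (p2 -> p1)):
  j=4: fails
  j=5: fails
  j=6: fails
  j=7: fails
  j=8: fails
No j in [4,8] satisfies it → none.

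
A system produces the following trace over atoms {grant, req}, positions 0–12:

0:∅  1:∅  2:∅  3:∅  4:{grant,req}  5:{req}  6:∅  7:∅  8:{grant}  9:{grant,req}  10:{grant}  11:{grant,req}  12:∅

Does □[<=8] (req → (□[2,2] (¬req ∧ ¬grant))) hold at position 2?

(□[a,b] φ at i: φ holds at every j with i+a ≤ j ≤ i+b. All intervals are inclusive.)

Check (req → (□[2,2] (¬req ∧ ¬grant))) at every j in [2,10]:
  j=2: antecedent false → ✓
  j=3: antecedent false → ✓
  j=4: antecedent true; consequent holds on [6,6] → ✓
  j=5: antecedent true; consequent holds on [7,7] → ✓
  j=6: antecedent false → ✓
  j=7: antecedent false → ✓
  j=8: antecedent false → ✓
  j=9: antecedent true; consequent fails at 11 → ✗
  j=10: antecedent false → ✓
Fails at j=9 → formula fails.

Does not hold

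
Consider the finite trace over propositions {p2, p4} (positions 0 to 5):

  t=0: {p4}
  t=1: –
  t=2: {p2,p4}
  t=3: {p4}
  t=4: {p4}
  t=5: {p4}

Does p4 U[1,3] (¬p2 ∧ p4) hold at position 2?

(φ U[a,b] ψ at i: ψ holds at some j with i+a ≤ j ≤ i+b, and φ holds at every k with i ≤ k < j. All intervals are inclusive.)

Need some j in [3,5] with (¬p2 ∧ p4), and p4 at every k in [2,j-1].
  j=3: (¬p2 ∧ p4) holds; p4 holds at every k in [2,2] → satisfied.

Yes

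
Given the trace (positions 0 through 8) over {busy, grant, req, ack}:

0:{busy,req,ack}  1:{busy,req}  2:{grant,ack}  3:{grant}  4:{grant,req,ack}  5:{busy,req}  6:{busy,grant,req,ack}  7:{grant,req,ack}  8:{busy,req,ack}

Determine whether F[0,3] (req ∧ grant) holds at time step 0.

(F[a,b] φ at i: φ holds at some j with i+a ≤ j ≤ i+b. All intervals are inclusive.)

No

Check (req ∧ grant) at each j in [0,3]:
  j=0: false
  j=1: false
  j=2: false
  j=3: false
No position in the window satisfies it → formula fails.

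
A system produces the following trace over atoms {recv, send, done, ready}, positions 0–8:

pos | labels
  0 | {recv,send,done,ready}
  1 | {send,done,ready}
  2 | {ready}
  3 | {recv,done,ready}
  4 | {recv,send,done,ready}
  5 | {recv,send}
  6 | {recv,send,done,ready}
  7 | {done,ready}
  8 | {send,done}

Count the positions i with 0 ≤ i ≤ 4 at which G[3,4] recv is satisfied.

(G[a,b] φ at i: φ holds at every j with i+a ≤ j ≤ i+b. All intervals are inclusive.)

Evaluate at each i in [0,4]:
  i=0: ✓ (all of [3,4])
  i=1: ✓ (all of [4,5])
  i=2: ✓ (all of [5,6])
  i=3: ✗ (fails at j=7)
  i=4: ✗ (fails at j=7)
Positions where it holds: {0, 1, 2} → 3.

3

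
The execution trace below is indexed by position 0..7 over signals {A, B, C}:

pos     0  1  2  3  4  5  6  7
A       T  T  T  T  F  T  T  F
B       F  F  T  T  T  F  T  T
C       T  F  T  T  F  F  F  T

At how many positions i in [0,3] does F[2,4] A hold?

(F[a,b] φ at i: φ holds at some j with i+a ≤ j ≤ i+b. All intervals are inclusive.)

Evaluate at each i in [0,3]:
  i=0: ✓ (witness j=2)
  i=1: ✓ (witness j=3)
  i=2: ✓ (witness j=5)
  i=3: ✓ (witness j=5)
Positions where it holds: {0, 1, 2, 3} → 4.

4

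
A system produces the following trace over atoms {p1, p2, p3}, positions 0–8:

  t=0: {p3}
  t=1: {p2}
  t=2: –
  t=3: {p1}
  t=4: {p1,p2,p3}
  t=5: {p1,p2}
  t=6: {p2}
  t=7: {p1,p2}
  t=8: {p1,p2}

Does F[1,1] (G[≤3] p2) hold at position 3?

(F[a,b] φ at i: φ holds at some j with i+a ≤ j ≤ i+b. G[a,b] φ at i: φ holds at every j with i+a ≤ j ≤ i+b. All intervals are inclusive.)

True

Check G[≤3] p2 at each j in [4,4]:
  j=4: holds on [4,7]
Found at j=4 → formula holds.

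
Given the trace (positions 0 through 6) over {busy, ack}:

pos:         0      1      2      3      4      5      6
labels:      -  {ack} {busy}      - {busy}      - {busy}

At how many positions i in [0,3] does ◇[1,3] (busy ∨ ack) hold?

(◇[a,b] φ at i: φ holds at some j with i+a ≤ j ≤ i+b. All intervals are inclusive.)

Evaluate at each i in [0,3]:
  i=0: ✓ (witness j=1)
  i=1: ✓ (witness j=2)
  i=2: ✓ (witness j=4)
  i=3: ✓ (witness j=4)
Positions where it holds: {0, 1, 2, 3} → 4.

4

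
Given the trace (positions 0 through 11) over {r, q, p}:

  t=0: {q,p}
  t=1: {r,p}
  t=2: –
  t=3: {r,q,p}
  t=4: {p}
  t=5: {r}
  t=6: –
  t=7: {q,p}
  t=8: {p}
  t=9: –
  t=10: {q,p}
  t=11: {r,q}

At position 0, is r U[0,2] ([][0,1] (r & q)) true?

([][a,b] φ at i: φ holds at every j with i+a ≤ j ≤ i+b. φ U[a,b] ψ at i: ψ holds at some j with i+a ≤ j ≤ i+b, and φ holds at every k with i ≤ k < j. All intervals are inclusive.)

Need some j in [0,2] with [][0,1] (r & q), and r at every k in [0,j-1].
  j=0: [][0,1] (r & q) — fails at 0.
  j=1: [][0,1] (r & q) — fails at 1.
  j=2: [][0,1] (r & q) — fails at 2.
No j in the window works → until fails.

False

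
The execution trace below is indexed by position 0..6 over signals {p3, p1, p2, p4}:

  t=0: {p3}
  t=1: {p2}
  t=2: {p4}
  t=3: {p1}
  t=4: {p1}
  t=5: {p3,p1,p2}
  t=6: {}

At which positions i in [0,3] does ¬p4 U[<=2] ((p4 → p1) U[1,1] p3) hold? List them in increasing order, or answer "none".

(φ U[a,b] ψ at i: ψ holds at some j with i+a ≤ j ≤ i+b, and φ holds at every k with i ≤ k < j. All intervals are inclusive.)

3

Evaluate at each i in [0,3]:
  i=0: ✗ (no rhs in [0,2])
  i=1: ✗ (no rhs in [1,3])
  i=2: ✗ (lhs fails at k=2 before rhs at j=4)
  i=3: ✓ (rhs at j=4; lhs holds on [3,3])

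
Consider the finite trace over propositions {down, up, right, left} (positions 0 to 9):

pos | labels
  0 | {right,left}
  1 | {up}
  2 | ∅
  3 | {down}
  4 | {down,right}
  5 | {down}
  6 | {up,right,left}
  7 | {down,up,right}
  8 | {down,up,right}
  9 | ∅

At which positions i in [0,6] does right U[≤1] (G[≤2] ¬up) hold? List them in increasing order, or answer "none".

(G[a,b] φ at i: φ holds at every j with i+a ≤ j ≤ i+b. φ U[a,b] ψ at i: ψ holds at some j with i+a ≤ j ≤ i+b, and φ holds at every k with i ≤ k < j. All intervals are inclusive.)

Evaluate at each i in [0,6]:
  i=0: ✗ (no rhs in [0,1])
  i=1: ✗ (lhs fails at k=1 before rhs at j=2)
  i=2: ✓ (rhs at j=2)
  i=3: ✓ (rhs at j=3)
  i=4: ✗ (no rhs in [4,5])
  i=5: ✗ (no rhs in [5,6])
  i=6: ✗ (no rhs in [6,7])

2, 3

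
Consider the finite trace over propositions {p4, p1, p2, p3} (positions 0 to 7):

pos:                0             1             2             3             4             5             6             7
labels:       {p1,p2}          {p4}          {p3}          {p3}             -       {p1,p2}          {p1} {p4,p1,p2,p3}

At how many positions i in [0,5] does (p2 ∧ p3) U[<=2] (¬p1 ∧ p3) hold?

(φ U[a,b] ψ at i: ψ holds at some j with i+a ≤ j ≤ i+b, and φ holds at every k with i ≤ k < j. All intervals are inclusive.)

2

Evaluate at each i in [0,5]:
  i=0: ✗ (lhs fails at k=0 before rhs at j=2)
  i=1: ✗ (lhs fails at k=1 before rhs at j=2)
  i=2: ✓ (rhs at j=2)
  i=3: ✓ (rhs at j=3)
  i=4: ✗ (no rhs in [4,6])
  i=5: ✗ (no rhs in [5,7])
Positions where it holds: {2, 3} → 2.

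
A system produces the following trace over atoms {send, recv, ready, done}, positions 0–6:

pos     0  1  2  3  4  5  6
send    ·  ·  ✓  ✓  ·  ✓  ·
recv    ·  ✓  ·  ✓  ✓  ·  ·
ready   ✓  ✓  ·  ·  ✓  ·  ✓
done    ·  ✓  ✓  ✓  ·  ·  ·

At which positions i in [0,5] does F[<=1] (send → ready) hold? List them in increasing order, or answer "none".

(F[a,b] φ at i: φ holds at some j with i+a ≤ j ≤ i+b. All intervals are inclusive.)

Evaluate at each i in [0,5]:
  i=0: ✓ (witness j=0)
  i=1: ✓ (witness j=1)
  i=2: ✗ (none in [2,3])
  i=3: ✓ (witness j=4)
  i=4: ✓ (witness j=4)
  i=5: ✓ (witness j=6)

0, 1, 3, 4, 5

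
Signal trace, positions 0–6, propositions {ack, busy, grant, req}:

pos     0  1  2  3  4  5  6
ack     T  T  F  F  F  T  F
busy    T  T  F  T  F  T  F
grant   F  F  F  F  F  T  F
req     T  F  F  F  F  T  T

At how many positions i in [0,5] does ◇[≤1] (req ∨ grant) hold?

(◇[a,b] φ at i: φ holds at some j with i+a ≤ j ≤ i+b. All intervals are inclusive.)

3

Evaluate at each i in [0,5]:
  i=0: ✓ (witness j=0)
  i=1: ✗ (none in [1,2])
  i=2: ✗ (none in [2,3])
  i=3: ✗ (none in [3,4])
  i=4: ✓ (witness j=5)
  i=5: ✓ (witness j=5)
Positions where it holds: {0, 4, 5} → 3.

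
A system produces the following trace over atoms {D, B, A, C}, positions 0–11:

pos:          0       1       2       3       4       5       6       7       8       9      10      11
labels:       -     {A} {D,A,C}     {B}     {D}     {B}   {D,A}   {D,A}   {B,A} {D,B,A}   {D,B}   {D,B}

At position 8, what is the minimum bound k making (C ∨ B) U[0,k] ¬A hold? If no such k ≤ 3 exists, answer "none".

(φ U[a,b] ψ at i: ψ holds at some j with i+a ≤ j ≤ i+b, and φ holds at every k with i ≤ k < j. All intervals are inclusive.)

2

Need earliest j ≥ 8 with ¬A, and (C ∨ B) at every k in [8,j-1].
  j=8: rhs fails.
  j=9: rhs fails.
  j=10: rhs holds; lhs holds on [8,9]. k = 2.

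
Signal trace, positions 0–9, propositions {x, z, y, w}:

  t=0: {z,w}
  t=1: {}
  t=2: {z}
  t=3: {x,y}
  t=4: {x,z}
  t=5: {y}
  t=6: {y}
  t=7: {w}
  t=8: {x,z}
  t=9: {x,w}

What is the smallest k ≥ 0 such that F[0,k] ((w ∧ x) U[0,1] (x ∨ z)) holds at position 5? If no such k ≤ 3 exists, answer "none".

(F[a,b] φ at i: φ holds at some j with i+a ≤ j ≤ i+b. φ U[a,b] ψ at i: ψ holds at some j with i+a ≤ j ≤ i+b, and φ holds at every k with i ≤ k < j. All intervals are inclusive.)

Scan j = 5,6,… for ((w ∧ x) U[0,1] (x ∨ z)):
  j=5: fails
  j=6: fails
  j=7: fails
  j=8: holds
First hit at j=8, so smallest k = 8-5 = 3.

3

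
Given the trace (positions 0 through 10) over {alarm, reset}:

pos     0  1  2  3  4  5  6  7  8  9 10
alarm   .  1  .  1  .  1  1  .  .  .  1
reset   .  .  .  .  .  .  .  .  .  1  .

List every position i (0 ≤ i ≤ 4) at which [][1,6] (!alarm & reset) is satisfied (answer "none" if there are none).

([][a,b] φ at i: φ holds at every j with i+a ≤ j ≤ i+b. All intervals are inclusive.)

Evaluate at each i in [0,4]:
  i=0: ✗ (fails at j=1)
  i=1: ✗ (fails at j=2)
  i=2: ✗ (fails at j=3)
  i=3: ✗ (fails at j=4)
  i=4: ✗ (fails at j=5)

none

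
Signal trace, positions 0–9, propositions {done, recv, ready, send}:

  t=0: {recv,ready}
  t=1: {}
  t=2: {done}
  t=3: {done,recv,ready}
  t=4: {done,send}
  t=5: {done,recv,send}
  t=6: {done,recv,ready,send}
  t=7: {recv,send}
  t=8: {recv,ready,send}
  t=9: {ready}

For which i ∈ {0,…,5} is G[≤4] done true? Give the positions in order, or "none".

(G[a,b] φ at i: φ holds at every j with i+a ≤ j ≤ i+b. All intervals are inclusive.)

Evaluate at each i in [0,5]:
  i=0: ✗ (fails at j=0)
  i=1: ✗ (fails at j=1)
  i=2: ✓ (all of [2,6])
  i=3: ✗ (fails at j=7)
  i=4: ✗ (fails at j=7)
  i=5: ✗ (fails at j=7)

2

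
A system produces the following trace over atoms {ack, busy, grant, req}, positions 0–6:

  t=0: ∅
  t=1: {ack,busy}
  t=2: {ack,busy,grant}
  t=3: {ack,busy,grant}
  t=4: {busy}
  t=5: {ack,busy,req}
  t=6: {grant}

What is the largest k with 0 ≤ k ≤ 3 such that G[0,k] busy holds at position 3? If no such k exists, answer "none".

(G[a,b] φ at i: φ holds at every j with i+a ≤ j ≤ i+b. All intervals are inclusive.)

2

busy must hold from j=3 onward; find where it first fails.
  j=3: holds
  j=4: holds
  j=5: holds
  j=6: fails
Holds on [3,5], so largest k = 2.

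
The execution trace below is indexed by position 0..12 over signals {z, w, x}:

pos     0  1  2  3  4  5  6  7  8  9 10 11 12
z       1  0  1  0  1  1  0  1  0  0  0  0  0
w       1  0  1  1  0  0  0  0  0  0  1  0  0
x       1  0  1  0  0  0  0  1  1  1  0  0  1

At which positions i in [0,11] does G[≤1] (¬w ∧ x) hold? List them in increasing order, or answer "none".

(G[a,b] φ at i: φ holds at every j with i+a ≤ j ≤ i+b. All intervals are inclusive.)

Evaluate at each i in [0,11]:
  i=0: ✗ (fails at j=0)
  i=1: ✗ (fails at j=1)
  i=2: ✗ (fails at j=2)
  i=3: ✗ (fails at j=3)
  i=4: ✗ (fails at j=4)
  i=5: ✗ (fails at j=5)
  i=6: ✗ (fails at j=6)
  i=7: ✓ (all of [7,8])
  i=8: ✓ (all of [8,9])
  i=9: ✗ (fails at j=10)
  i=10: ✗ (fails at j=10)
  i=11: ✗ (fails at j=11)

7, 8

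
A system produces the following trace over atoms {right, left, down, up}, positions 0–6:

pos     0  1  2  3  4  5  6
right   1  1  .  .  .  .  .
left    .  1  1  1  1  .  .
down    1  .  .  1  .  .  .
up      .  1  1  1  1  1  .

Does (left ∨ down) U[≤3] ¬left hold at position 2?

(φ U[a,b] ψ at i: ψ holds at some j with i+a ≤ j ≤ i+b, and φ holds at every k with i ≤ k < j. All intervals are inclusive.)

True

Need some j in [2,5] with ¬left, and (left ∨ down) at every k in [2,j-1].
  j=2: ¬left false.
  j=3: ¬left false.
  j=4: ¬left false.
  j=5: ¬left holds; (left ∨ down) holds at every k in [2,4] → satisfied.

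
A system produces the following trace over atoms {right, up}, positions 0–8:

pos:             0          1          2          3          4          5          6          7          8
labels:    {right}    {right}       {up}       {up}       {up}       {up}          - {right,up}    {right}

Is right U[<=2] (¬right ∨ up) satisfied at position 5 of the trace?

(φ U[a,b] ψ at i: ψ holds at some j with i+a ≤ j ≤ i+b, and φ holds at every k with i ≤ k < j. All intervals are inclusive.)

Need some j in [5,7] with (¬right ∨ up), and right at every k in [5,j-1].
  j=5: (¬right ∨ up) holds; no prefix to check → satisfied.

Holds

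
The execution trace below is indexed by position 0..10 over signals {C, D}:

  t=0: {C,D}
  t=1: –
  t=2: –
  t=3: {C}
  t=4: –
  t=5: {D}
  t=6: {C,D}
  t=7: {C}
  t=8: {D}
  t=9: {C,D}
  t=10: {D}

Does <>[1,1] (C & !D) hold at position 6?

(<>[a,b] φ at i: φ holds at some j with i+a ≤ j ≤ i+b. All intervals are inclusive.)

Check (C & !D) at each j in [7,7]:
  j=7: true
Found at j=7 → formula holds.

Holds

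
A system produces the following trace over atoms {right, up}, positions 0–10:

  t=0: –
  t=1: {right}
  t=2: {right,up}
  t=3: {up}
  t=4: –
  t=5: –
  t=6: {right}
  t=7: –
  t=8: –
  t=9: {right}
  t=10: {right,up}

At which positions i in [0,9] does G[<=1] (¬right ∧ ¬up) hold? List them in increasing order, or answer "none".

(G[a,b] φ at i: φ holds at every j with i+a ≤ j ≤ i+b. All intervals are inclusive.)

4, 7

Evaluate at each i in [0,9]:
  i=0: ✗ (fails at j=1)
  i=1: ✗ (fails at j=1)
  i=2: ✗ (fails at j=2)
  i=3: ✗ (fails at j=3)
  i=4: ✓ (all of [4,5])
  i=5: ✗ (fails at j=6)
  i=6: ✗ (fails at j=6)
  i=7: ✓ (all of [7,8])
  i=8: ✗ (fails at j=9)
  i=9: ✗ (fails at j=9)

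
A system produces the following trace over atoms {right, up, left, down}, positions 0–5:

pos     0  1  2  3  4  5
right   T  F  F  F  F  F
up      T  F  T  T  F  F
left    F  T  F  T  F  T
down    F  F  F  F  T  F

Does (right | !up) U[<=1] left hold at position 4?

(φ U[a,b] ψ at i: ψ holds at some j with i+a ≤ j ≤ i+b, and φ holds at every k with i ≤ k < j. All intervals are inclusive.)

True

Need some j in [4,5] with left, and (right | !up) at every k in [4,j-1].
  j=4: left false.
  j=5: left holds; (right | !up) holds at every k in [4,4] → satisfied.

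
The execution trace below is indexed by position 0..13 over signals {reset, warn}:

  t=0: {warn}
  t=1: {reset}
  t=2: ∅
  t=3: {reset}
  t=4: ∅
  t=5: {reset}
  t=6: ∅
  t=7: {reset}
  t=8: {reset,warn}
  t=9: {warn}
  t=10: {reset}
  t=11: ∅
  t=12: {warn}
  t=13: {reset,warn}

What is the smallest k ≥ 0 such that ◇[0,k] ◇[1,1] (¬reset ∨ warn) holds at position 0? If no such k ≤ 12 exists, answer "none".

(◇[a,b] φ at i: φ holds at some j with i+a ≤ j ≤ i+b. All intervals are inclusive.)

Scan j = 0,1,… for ◇[1,1] (¬reset ∨ warn):
  j=0: fails
  j=1: holds
First hit at j=1, so smallest k = 1-0 = 1.

1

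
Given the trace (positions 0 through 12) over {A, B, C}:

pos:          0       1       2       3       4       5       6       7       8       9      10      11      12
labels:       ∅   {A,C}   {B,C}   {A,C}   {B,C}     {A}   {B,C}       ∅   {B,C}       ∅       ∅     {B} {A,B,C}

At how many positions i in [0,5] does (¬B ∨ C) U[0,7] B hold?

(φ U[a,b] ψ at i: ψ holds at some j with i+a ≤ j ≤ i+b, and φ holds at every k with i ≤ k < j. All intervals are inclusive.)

6

Evaluate at each i in [0,5]:
  i=0: ✓ (rhs at j=2; lhs holds on [0,1])
  i=1: ✓ (rhs at j=2; lhs holds on [1,1])
  i=2: ✓ (rhs at j=2)
  i=3: ✓ (rhs at j=4; lhs holds on [3,3])
  i=4: ✓ (rhs at j=4)
  i=5: ✓ (rhs at j=6; lhs holds on [5,5])
Positions where it holds: {0, 1, 2, 3, 4, 5} → 6.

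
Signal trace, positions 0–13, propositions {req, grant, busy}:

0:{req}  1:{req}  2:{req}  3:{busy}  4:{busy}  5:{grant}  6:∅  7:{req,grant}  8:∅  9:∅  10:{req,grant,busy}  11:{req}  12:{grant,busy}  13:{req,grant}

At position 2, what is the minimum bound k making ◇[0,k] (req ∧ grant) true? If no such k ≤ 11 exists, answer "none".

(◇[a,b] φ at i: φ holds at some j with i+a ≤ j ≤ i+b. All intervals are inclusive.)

Scan j = 2,3,… for (req ∧ grant):
  j=2: fails
  j=3: fails
  j=4: fails
  j=5: fails
  j=6: fails
  j=7: holds
First hit at j=7, so smallest k = 7-2 = 5.

5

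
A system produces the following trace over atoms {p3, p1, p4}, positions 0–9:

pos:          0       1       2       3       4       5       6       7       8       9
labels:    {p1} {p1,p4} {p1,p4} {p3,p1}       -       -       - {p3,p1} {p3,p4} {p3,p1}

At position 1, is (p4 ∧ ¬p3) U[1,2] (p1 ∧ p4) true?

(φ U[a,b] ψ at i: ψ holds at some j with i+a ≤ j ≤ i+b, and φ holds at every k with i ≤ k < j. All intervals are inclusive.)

True

Need some j in [2,3] with (p1 ∧ p4), and (p4 ∧ ¬p3) at every k in [1,j-1].
  j=2: (p1 ∧ p4) holds; (p4 ∧ ¬p3) holds at every k in [1,1] → satisfied.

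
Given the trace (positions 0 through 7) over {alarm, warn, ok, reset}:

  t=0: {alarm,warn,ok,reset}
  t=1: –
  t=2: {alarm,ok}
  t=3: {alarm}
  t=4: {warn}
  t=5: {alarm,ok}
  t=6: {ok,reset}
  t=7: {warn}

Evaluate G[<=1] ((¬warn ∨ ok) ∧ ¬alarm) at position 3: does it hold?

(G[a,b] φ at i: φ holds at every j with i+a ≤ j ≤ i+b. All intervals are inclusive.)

No

Check ((¬warn ∨ ok) ∧ ¬alarm) at every j in [3,4]:
  j=3: false
  j=4: false
Fails at j=3 → formula fails.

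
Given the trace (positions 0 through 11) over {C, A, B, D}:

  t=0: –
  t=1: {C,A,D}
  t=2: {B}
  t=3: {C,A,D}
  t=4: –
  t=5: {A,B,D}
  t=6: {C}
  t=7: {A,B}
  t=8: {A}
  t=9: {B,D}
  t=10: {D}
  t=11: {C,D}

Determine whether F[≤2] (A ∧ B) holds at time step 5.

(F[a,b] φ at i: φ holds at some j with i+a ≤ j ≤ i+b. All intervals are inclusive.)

True

Check (A ∧ B) at each j in [5,7]:
  j=5: true
  j=6: false
  j=7: true
Found at j=5 → formula holds.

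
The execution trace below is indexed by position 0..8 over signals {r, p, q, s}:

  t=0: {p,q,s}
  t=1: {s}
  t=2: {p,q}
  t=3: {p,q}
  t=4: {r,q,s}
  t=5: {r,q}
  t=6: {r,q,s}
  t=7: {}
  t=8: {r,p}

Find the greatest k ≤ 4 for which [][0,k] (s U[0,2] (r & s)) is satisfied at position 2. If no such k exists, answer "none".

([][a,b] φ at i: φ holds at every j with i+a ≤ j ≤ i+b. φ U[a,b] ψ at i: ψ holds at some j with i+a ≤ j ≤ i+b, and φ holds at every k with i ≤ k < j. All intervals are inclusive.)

(s U[0,2] (r & s)) must hold from j=2 onward; find where it first fails.
  j=2: fails → no k works.

none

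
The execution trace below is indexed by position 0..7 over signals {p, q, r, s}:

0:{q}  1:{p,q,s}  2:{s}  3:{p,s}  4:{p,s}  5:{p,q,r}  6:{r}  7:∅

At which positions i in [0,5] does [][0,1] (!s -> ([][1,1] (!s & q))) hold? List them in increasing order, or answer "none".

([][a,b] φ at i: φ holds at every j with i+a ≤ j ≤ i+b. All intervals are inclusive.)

1, 2, 3

Evaluate at each i in [0,5]:
  i=0: ✗ (fails at j=0)
  i=1: ✓ (all of [1,2])
  i=2: ✓ (all of [2,3])
  i=3: ✓ (all of [3,4])
  i=4: ✗ (fails at j=5)
  i=5: ✗ (fails at j=5)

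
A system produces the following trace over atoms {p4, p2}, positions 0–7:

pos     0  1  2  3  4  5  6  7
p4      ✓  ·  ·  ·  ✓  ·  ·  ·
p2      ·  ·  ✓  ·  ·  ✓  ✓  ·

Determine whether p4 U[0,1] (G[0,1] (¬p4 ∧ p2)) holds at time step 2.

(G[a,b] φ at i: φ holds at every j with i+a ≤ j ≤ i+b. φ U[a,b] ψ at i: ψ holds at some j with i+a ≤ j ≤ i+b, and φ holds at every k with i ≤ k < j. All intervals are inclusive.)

Need some j in [2,3] with G[0,1] (¬p4 ∧ p2), and p4 at every k in [2,j-1].
  j=2: G[0,1] (¬p4 ∧ p2) — fails at 3.
  j=3: G[0,1] (¬p4 ∧ p2) — fails at 3.
No j in the window works → until fails.

False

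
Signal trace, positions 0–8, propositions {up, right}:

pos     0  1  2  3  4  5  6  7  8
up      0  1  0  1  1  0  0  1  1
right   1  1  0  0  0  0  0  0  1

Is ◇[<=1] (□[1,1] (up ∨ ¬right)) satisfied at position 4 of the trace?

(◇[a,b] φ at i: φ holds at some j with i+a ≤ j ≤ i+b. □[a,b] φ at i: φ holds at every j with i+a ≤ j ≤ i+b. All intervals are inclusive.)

Check □[1,1] (up ∨ ¬right) at each j in [4,5]:
  j=4: holds on [5,5]
  j=5: holds on [6,6]
Found at j=4 → formula holds.

Yes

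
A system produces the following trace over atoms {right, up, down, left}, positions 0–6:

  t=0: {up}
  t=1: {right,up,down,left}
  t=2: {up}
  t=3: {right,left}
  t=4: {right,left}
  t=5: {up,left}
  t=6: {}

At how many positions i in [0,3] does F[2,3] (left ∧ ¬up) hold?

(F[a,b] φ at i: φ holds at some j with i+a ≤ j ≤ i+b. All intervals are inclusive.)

3

Evaluate at each i in [0,3]:
  i=0: ✓ (witness j=3)
  i=1: ✓ (witness j=3)
  i=2: ✓ (witness j=4)
  i=3: ✗ (none in [5,6])
Positions where it holds: {0, 1, 2} → 3.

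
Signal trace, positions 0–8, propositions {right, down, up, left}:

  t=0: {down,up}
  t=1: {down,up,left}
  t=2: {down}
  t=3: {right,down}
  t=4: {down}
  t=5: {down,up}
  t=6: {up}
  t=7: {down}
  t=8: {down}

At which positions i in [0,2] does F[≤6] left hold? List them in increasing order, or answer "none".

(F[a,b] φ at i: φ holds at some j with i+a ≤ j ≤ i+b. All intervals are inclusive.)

0, 1

Evaluate at each i in [0,2]:
  i=0: ✓ (witness j=1)
  i=1: ✓ (witness j=1)
  i=2: ✗ (none in [2,8])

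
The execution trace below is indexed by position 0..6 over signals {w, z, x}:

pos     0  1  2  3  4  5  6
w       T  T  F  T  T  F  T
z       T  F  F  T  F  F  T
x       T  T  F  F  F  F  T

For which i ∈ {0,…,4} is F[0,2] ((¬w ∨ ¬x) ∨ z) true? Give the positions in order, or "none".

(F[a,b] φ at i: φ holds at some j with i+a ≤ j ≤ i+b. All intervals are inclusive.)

Evaluate at each i in [0,4]:
  i=0: ✓ (witness j=0)
  i=1: ✓ (witness j=2)
  i=2: ✓ (witness j=2)
  i=3: ✓ (witness j=3)
  i=4: ✓ (witness j=4)

0, 1, 2, 3, 4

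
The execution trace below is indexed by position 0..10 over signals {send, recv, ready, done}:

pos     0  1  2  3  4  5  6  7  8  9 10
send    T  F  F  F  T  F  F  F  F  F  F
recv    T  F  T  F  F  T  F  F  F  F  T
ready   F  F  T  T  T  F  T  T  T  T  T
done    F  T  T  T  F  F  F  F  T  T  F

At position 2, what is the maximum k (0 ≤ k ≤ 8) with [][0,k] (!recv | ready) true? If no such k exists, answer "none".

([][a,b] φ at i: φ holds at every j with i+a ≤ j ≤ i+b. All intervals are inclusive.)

2

(!recv | ready) must hold from j=2 onward; find where it first fails.
  j=2: holds
  j=3: holds
  j=4: holds
  j=5: fails
Holds on [2,4], so largest k = 2.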